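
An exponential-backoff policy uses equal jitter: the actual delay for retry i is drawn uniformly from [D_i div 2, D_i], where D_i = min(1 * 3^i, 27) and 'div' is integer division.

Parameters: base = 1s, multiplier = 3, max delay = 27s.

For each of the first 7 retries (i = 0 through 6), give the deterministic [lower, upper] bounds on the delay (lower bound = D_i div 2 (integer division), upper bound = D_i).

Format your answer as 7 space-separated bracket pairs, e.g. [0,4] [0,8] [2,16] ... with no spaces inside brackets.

Computing bounds per retry:
  i=0: D_i=min(1*3^0,27)=1, bounds=[0,1]
  i=1: D_i=min(1*3^1,27)=3, bounds=[1,3]
  i=2: D_i=min(1*3^2,27)=9, bounds=[4,9]
  i=3: D_i=min(1*3^3,27)=27, bounds=[13,27]
  i=4: D_i=min(1*3^4,27)=27, bounds=[13,27]
  i=5: D_i=min(1*3^5,27)=27, bounds=[13,27]
  i=6: D_i=min(1*3^6,27)=27, bounds=[13,27]

Answer: [0,1] [1,3] [4,9] [13,27] [13,27] [13,27] [13,27]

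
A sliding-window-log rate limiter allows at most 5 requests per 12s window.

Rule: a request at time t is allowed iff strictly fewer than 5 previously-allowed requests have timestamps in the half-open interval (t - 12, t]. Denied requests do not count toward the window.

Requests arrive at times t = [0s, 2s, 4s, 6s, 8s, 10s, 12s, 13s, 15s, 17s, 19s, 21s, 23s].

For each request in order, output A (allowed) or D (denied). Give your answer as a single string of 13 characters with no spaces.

Answer: AAAAADADAAAAD

Derivation:
Tracking allowed requests in the window:
  req#1 t=0s: ALLOW
  req#2 t=2s: ALLOW
  req#3 t=4s: ALLOW
  req#4 t=6s: ALLOW
  req#5 t=8s: ALLOW
  req#6 t=10s: DENY
  req#7 t=12s: ALLOW
  req#8 t=13s: DENY
  req#9 t=15s: ALLOW
  req#10 t=17s: ALLOW
  req#11 t=19s: ALLOW
  req#12 t=21s: ALLOW
  req#13 t=23s: DENY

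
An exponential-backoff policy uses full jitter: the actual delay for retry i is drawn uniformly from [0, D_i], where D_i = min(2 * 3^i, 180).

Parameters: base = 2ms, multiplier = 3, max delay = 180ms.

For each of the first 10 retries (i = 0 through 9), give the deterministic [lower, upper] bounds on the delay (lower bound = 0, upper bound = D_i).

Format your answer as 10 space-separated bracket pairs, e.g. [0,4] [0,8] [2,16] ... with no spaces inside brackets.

Computing bounds per retry:
  i=0: D_i=min(2*3^0,180)=2, bounds=[0,2]
  i=1: D_i=min(2*3^1,180)=6, bounds=[0,6]
  i=2: D_i=min(2*3^2,180)=18, bounds=[0,18]
  i=3: D_i=min(2*3^3,180)=54, bounds=[0,54]
  i=4: D_i=min(2*3^4,180)=162, bounds=[0,162]
  i=5: D_i=min(2*3^5,180)=180, bounds=[0,180]
  i=6: D_i=min(2*3^6,180)=180, bounds=[0,180]
  i=7: D_i=min(2*3^7,180)=180, bounds=[0,180]
  i=8: D_i=min(2*3^8,180)=180, bounds=[0,180]
  i=9: D_i=min(2*3^9,180)=180, bounds=[0,180]

Answer: [0,2] [0,6] [0,18] [0,54] [0,162] [0,180] [0,180] [0,180] [0,180] [0,180]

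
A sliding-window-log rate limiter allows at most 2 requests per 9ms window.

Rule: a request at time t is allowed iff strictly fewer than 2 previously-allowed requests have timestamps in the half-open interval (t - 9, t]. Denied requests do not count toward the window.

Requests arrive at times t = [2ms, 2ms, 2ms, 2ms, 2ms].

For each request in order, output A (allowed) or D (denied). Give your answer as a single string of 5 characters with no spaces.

Tracking allowed requests in the window:
  req#1 t=2ms: ALLOW
  req#2 t=2ms: ALLOW
  req#3 t=2ms: DENY
  req#4 t=2ms: DENY
  req#5 t=2ms: DENY

Answer: AADDD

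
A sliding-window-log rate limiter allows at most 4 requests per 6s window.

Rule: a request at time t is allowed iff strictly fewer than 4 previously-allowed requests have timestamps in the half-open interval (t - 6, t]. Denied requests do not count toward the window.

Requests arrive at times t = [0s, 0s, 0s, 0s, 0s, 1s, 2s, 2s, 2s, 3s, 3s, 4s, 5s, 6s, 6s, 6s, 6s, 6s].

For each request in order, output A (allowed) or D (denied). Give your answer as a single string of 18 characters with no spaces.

Tracking allowed requests in the window:
  req#1 t=0s: ALLOW
  req#2 t=0s: ALLOW
  req#3 t=0s: ALLOW
  req#4 t=0s: ALLOW
  req#5 t=0s: DENY
  req#6 t=1s: DENY
  req#7 t=2s: DENY
  req#8 t=2s: DENY
  req#9 t=2s: DENY
  req#10 t=3s: DENY
  req#11 t=3s: DENY
  req#12 t=4s: DENY
  req#13 t=5s: DENY
  req#14 t=6s: ALLOW
  req#15 t=6s: ALLOW
  req#16 t=6s: ALLOW
  req#17 t=6s: ALLOW
  req#18 t=6s: DENY

Answer: AAAADDDDDDDDDAAAAD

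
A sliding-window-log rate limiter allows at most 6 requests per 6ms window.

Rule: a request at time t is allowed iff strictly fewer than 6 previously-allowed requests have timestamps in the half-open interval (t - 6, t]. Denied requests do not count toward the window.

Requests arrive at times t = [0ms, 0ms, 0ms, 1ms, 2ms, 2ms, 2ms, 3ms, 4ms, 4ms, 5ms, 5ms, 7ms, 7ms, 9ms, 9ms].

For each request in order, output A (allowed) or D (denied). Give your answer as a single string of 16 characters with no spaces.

Tracking allowed requests in the window:
  req#1 t=0ms: ALLOW
  req#2 t=0ms: ALLOW
  req#3 t=0ms: ALLOW
  req#4 t=1ms: ALLOW
  req#5 t=2ms: ALLOW
  req#6 t=2ms: ALLOW
  req#7 t=2ms: DENY
  req#8 t=3ms: DENY
  req#9 t=4ms: DENY
  req#10 t=4ms: DENY
  req#11 t=5ms: DENY
  req#12 t=5ms: DENY
  req#13 t=7ms: ALLOW
  req#14 t=7ms: ALLOW
  req#15 t=9ms: ALLOW
  req#16 t=9ms: ALLOW

Answer: AAAAAADDDDDDAAAA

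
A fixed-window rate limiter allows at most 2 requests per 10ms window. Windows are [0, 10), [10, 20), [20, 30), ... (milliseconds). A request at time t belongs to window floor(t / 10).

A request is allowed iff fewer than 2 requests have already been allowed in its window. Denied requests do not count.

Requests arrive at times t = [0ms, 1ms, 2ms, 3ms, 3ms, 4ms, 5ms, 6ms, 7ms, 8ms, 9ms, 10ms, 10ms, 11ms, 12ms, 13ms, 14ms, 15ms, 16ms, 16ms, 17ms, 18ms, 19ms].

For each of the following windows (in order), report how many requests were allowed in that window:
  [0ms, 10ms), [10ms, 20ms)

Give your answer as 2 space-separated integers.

Answer: 2 2

Derivation:
Processing requests:
  req#1 t=0ms (window 0): ALLOW
  req#2 t=1ms (window 0): ALLOW
  req#3 t=2ms (window 0): DENY
  req#4 t=3ms (window 0): DENY
  req#5 t=3ms (window 0): DENY
  req#6 t=4ms (window 0): DENY
  req#7 t=5ms (window 0): DENY
  req#8 t=6ms (window 0): DENY
  req#9 t=7ms (window 0): DENY
  req#10 t=8ms (window 0): DENY
  req#11 t=9ms (window 0): DENY
  req#12 t=10ms (window 1): ALLOW
  req#13 t=10ms (window 1): ALLOW
  req#14 t=11ms (window 1): DENY
  req#15 t=12ms (window 1): DENY
  req#16 t=13ms (window 1): DENY
  req#17 t=14ms (window 1): DENY
  req#18 t=15ms (window 1): DENY
  req#19 t=16ms (window 1): DENY
  req#20 t=16ms (window 1): DENY
  req#21 t=17ms (window 1): DENY
  req#22 t=18ms (window 1): DENY
  req#23 t=19ms (window 1): DENY

Allowed counts by window: 2 2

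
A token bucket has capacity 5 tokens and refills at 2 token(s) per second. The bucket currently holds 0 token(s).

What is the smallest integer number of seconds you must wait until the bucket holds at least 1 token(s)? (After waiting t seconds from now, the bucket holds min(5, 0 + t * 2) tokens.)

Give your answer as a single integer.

Answer: 1

Derivation:
Need 0 + t * 2 >= 1, so t >= 1/2.
Smallest integer t = ceil(1/2) = 1.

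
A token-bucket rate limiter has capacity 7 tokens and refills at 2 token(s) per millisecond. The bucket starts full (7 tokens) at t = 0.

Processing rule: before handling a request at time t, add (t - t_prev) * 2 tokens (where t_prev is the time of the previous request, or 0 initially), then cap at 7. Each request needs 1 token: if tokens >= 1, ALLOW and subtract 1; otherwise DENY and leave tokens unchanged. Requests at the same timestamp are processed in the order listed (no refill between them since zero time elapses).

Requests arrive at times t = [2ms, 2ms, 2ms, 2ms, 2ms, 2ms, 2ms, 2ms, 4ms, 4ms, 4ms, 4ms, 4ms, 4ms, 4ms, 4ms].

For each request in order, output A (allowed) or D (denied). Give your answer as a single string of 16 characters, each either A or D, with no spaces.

Answer: AAAAAAADAAAADDDD

Derivation:
Simulating step by step:
  req#1 t=2ms: ALLOW
  req#2 t=2ms: ALLOW
  req#3 t=2ms: ALLOW
  req#4 t=2ms: ALLOW
  req#5 t=2ms: ALLOW
  req#6 t=2ms: ALLOW
  req#7 t=2ms: ALLOW
  req#8 t=2ms: DENY
  req#9 t=4ms: ALLOW
  req#10 t=4ms: ALLOW
  req#11 t=4ms: ALLOW
  req#12 t=4ms: ALLOW
  req#13 t=4ms: DENY
  req#14 t=4ms: DENY
  req#15 t=4ms: DENY
  req#16 t=4ms: DENY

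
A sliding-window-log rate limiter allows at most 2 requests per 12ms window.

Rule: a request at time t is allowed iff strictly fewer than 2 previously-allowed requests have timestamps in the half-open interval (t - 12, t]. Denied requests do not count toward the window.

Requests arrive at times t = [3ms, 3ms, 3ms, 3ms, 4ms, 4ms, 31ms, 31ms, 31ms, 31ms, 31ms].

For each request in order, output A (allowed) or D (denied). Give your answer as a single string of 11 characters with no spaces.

Answer: AADDDDAADDD

Derivation:
Tracking allowed requests in the window:
  req#1 t=3ms: ALLOW
  req#2 t=3ms: ALLOW
  req#3 t=3ms: DENY
  req#4 t=3ms: DENY
  req#5 t=4ms: DENY
  req#6 t=4ms: DENY
  req#7 t=31ms: ALLOW
  req#8 t=31ms: ALLOW
  req#9 t=31ms: DENY
  req#10 t=31ms: DENY
  req#11 t=31ms: DENY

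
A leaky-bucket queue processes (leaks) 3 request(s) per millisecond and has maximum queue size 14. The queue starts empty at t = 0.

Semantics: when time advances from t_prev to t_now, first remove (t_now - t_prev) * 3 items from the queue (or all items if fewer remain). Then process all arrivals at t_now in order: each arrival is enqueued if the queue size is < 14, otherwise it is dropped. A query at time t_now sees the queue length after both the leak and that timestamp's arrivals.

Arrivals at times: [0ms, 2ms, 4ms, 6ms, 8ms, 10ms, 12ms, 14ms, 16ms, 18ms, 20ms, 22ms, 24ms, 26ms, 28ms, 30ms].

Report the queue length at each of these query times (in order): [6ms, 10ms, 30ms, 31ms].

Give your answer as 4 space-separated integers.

Queue lengths at query times:
  query t=6ms: backlog = 1
  query t=10ms: backlog = 1
  query t=30ms: backlog = 1
  query t=31ms: backlog = 0

Answer: 1 1 1 0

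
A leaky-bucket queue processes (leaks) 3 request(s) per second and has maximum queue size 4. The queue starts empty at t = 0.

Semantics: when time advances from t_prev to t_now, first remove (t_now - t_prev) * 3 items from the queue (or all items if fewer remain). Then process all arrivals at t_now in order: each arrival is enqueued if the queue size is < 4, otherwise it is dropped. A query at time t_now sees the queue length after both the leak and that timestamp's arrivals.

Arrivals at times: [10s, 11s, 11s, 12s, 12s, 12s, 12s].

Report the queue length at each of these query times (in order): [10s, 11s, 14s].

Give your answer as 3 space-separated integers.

Queue lengths at query times:
  query t=10s: backlog = 1
  query t=11s: backlog = 2
  query t=14s: backlog = 0

Answer: 1 2 0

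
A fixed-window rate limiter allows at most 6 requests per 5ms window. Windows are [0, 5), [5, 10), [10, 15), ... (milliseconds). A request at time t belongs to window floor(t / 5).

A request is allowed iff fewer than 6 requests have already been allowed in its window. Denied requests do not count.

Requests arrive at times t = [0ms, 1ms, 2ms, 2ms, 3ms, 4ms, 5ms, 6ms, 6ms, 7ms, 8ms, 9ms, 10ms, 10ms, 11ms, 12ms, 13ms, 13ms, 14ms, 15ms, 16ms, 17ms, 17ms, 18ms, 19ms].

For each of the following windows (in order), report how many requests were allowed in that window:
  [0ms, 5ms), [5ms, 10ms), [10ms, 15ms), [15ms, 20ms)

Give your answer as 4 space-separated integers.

Processing requests:
  req#1 t=0ms (window 0): ALLOW
  req#2 t=1ms (window 0): ALLOW
  req#3 t=2ms (window 0): ALLOW
  req#4 t=2ms (window 0): ALLOW
  req#5 t=3ms (window 0): ALLOW
  req#6 t=4ms (window 0): ALLOW
  req#7 t=5ms (window 1): ALLOW
  req#8 t=6ms (window 1): ALLOW
  req#9 t=6ms (window 1): ALLOW
  req#10 t=7ms (window 1): ALLOW
  req#11 t=8ms (window 1): ALLOW
  req#12 t=9ms (window 1): ALLOW
  req#13 t=10ms (window 2): ALLOW
  req#14 t=10ms (window 2): ALLOW
  req#15 t=11ms (window 2): ALLOW
  req#16 t=12ms (window 2): ALLOW
  req#17 t=13ms (window 2): ALLOW
  req#18 t=13ms (window 2): ALLOW
  req#19 t=14ms (window 2): DENY
  req#20 t=15ms (window 3): ALLOW
  req#21 t=16ms (window 3): ALLOW
  req#22 t=17ms (window 3): ALLOW
  req#23 t=17ms (window 3): ALLOW
  req#24 t=18ms (window 3): ALLOW
  req#25 t=19ms (window 3): ALLOW

Allowed counts by window: 6 6 6 6

Answer: 6 6 6 6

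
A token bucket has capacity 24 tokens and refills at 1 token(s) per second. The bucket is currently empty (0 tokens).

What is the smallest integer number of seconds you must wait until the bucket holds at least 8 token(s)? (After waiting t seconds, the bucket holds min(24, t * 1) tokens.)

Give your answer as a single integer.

Need t * 1 >= 8, so t >= 8/1.
Smallest integer t = ceil(8/1) = 8.

Answer: 8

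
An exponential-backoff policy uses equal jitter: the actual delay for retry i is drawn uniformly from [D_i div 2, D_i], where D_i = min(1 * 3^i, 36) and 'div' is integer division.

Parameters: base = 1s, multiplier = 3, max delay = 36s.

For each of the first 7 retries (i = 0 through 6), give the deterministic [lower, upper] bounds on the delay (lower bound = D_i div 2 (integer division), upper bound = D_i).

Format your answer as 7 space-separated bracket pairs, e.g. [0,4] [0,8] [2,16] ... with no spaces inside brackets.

Computing bounds per retry:
  i=0: D_i=min(1*3^0,36)=1, bounds=[0,1]
  i=1: D_i=min(1*3^1,36)=3, bounds=[1,3]
  i=2: D_i=min(1*3^2,36)=9, bounds=[4,9]
  i=3: D_i=min(1*3^3,36)=27, bounds=[13,27]
  i=4: D_i=min(1*3^4,36)=36, bounds=[18,36]
  i=5: D_i=min(1*3^5,36)=36, bounds=[18,36]
  i=6: D_i=min(1*3^6,36)=36, bounds=[18,36]

Answer: [0,1] [1,3] [4,9] [13,27] [18,36] [18,36] [18,36]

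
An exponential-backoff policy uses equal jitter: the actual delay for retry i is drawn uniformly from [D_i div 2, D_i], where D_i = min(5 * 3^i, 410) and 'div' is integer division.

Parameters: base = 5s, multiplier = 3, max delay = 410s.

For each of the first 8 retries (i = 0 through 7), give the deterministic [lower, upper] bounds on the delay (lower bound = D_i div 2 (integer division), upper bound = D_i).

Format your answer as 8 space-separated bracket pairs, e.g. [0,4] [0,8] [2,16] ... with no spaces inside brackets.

Computing bounds per retry:
  i=0: D_i=min(5*3^0,410)=5, bounds=[2,5]
  i=1: D_i=min(5*3^1,410)=15, bounds=[7,15]
  i=2: D_i=min(5*3^2,410)=45, bounds=[22,45]
  i=3: D_i=min(5*3^3,410)=135, bounds=[67,135]
  i=4: D_i=min(5*3^4,410)=405, bounds=[202,405]
  i=5: D_i=min(5*3^5,410)=410, bounds=[205,410]
  i=6: D_i=min(5*3^6,410)=410, bounds=[205,410]
  i=7: D_i=min(5*3^7,410)=410, bounds=[205,410]

Answer: [2,5] [7,15] [22,45] [67,135] [202,405] [205,410] [205,410] [205,410]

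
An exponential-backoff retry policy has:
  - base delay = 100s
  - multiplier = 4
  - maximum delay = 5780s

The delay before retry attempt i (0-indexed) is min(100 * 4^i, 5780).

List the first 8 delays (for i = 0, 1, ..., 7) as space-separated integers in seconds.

Computing each delay:
  i=0: min(100*4^0, 5780) = 100
  i=1: min(100*4^1, 5780) = 400
  i=2: min(100*4^2, 5780) = 1600
  i=3: min(100*4^3, 5780) = 5780
  i=4: min(100*4^4, 5780) = 5780
  i=5: min(100*4^5, 5780) = 5780
  i=6: min(100*4^6, 5780) = 5780
  i=7: min(100*4^7, 5780) = 5780

Answer: 100 400 1600 5780 5780 5780 5780 5780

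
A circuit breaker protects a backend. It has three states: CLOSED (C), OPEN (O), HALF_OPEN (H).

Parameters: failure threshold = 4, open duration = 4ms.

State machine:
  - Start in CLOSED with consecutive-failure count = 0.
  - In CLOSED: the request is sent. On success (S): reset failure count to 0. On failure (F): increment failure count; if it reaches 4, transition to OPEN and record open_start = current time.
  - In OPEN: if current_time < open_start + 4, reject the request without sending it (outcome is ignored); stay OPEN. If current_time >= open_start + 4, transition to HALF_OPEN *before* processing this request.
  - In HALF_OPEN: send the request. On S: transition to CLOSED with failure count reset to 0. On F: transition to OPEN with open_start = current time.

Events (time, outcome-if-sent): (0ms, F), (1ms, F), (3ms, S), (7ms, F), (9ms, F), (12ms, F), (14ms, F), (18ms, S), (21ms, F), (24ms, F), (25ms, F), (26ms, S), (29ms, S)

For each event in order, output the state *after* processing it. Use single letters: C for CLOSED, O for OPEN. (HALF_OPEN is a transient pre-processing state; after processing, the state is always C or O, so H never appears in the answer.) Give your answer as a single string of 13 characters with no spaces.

Answer: CCCCCCOCCCCCC

Derivation:
State after each event:
  event#1 t=0ms outcome=F: state=CLOSED
  event#2 t=1ms outcome=F: state=CLOSED
  event#3 t=3ms outcome=S: state=CLOSED
  event#4 t=7ms outcome=F: state=CLOSED
  event#5 t=9ms outcome=F: state=CLOSED
  event#6 t=12ms outcome=F: state=CLOSED
  event#7 t=14ms outcome=F: state=OPEN
  event#8 t=18ms outcome=S: state=CLOSED
  event#9 t=21ms outcome=F: state=CLOSED
  event#10 t=24ms outcome=F: state=CLOSED
  event#11 t=25ms outcome=F: state=CLOSED
  event#12 t=26ms outcome=S: state=CLOSED
  event#13 t=29ms outcome=S: state=CLOSED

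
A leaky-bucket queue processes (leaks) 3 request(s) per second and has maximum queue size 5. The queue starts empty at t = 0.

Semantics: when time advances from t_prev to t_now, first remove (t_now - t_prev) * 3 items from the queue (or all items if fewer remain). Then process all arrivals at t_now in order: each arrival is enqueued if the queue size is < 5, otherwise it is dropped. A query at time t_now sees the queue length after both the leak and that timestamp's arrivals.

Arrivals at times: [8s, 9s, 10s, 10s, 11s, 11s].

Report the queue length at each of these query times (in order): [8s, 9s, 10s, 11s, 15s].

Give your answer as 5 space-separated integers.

Answer: 1 1 2 2 0

Derivation:
Queue lengths at query times:
  query t=8s: backlog = 1
  query t=9s: backlog = 1
  query t=10s: backlog = 2
  query t=11s: backlog = 2
  query t=15s: backlog = 0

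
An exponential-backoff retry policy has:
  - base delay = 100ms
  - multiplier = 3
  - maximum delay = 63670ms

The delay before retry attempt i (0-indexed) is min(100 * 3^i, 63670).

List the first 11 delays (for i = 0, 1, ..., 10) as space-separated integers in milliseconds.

Computing each delay:
  i=0: min(100*3^0, 63670) = 100
  i=1: min(100*3^1, 63670) = 300
  i=2: min(100*3^2, 63670) = 900
  i=3: min(100*3^3, 63670) = 2700
  i=4: min(100*3^4, 63670) = 8100
  i=5: min(100*3^5, 63670) = 24300
  i=6: min(100*3^6, 63670) = 63670
  i=7: min(100*3^7, 63670) = 63670
  i=8: min(100*3^8, 63670) = 63670
  i=9: min(100*3^9, 63670) = 63670
  i=10: min(100*3^10, 63670) = 63670

Answer: 100 300 900 2700 8100 24300 63670 63670 63670 63670 63670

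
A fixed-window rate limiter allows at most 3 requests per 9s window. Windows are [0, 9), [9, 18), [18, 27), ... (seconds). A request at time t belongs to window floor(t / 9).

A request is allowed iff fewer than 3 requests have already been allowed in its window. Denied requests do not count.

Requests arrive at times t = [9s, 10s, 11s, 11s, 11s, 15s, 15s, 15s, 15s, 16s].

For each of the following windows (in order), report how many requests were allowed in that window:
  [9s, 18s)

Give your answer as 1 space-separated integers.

Processing requests:
  req#1 t=9s (window 1): ALLOW
  req#2 t=10s (window 1): ALLOW
  req#3 t=11s (window 1): ALLOW
  req#4 t=11s (window 1): DENY
  req#5 t=11s (window 1): DENY
  req#6 t=15s (window 1): DENY
  req#7 t=15s (window 1): DENY
  req#8 t=15s (window 1): DENY
  req#9 t=15s (window 1): DENY
  req#10 t=16s (window 1): DENY

Allowed counts by window: 3

Answer: 3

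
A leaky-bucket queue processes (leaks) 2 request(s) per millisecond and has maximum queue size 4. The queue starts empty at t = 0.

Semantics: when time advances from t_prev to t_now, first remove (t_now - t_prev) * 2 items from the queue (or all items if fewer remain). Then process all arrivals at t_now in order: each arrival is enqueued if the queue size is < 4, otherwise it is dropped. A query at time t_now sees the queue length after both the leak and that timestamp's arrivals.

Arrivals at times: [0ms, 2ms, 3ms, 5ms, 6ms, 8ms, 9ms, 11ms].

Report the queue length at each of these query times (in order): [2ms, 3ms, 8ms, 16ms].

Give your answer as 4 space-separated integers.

Queue lengths at query times:
  query t=2ms: backlog = 1
  query t=3ms: backlog = 1
  query t=8ms: backlog = 1
  query t=16ms: backlog = 0

Answer: 1 1 1 0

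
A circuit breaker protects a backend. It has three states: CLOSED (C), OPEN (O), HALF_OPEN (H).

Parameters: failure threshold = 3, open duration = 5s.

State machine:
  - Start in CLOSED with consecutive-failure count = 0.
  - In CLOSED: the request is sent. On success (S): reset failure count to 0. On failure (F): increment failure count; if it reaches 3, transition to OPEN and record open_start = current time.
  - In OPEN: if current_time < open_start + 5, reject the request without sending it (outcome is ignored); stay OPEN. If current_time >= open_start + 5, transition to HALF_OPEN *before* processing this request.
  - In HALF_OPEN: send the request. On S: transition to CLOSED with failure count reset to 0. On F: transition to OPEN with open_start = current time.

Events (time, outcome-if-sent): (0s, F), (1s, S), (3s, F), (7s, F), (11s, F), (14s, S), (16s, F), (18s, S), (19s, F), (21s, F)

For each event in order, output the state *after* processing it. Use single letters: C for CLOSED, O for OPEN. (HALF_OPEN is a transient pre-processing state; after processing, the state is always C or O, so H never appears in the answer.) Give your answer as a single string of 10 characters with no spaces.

State after each event:
  event#1 t=0s outcome=F: state=CLOSED
  event#2 t=1s outcome=S: state=CLOSED
  event#3 t=3s outcome=F: state=CLOSED
  event#4 t=7s outcome=F: state=CLOSED
  event#5 t=11s outcome=F: state=OPEN
  event#6 t=14s outcome=S: state=OPEN
  event#7 t=16s outcome=F: state=OPEN
  event#8 t=18s outcome=S: state=OPEN
  event#9 t=19s outcome=F: state=OPEN
  event#10 t=21s outcome=F: state=OPEN

Answer: CCCCOOOOOO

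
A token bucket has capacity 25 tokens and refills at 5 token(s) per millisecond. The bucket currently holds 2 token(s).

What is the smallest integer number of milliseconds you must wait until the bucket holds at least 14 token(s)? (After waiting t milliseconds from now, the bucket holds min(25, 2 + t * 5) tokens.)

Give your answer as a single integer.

Answer: 3

Derivation:
Need 2 + t * 5 >= 14, so t >= 12/5.
Smallest integer t = ceil(12/5) = 3.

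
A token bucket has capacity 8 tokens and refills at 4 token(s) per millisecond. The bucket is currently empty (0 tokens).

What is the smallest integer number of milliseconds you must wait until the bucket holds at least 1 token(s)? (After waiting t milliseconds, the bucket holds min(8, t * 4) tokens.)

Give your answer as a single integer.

Answer: 1

Derivation:
Need t * 4 >= 1, so t >= 1/4.
Smallest integer t = ceil(1/4) = 1.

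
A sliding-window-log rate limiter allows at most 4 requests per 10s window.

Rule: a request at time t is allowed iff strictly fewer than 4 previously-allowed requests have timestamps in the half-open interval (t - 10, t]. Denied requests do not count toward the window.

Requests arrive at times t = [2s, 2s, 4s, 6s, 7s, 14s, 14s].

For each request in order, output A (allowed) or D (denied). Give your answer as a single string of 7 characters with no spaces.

Answer: AAAADAA

Derivation:
Tracking allowed requests in the window:
  req#1 t=2s: ALLOW
  req#2 t=2s: ALLOW
  req#3 t=4s: ALLOW
  req#4 t=6s: ALLOW
  req#5 t=7s: DENY
  req#6 t=14s: ALLOW
  req#7 t=14s: ALLOW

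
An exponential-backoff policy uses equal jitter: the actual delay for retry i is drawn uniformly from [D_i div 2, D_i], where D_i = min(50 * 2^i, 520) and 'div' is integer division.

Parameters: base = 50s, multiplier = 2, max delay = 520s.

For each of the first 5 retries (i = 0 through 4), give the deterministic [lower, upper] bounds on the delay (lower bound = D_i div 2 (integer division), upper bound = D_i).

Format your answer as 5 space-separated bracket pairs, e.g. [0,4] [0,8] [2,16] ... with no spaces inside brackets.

Answer: [25,50] [50,100] [100,200] [200,400] [260,520]

Derivation:
Computing bounds per retry:
  i=0: D_i=min(50*2^0,520)=50, bounds=[25,50]
  i=1: D_i=min(50*2^1,520)=100, bounds=[50,100]
  i=2: D_i=min(50*2^2,520)=200, bounds=[100,200]
  i=3: D_i=min(50*2^3,520)=400, bounds=[200,400]
  i=4: D_i=min(50*2^4,520)=520, bounds=[260,520]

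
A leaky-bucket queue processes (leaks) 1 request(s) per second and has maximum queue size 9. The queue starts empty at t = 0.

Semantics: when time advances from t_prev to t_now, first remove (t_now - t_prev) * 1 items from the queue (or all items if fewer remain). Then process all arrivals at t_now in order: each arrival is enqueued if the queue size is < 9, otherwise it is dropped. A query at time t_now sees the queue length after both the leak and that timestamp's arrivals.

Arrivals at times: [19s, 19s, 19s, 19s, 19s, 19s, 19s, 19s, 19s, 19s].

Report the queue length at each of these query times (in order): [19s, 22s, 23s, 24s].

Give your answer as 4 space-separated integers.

Queue lengths at query times:
  query t=19s: backlog = 9
  query t=22s: backlog = 6
  query t=23s: backlog = 5
  query t=24s: backlog = 4

Answer: 9 6 5 4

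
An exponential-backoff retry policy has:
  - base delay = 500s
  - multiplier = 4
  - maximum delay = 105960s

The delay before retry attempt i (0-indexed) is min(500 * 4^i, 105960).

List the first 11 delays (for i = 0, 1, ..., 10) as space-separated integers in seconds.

Answer: 500 2000 8000 32000 105960 105960 105960 105960 105960 105960 105960

Derivation:
Computing each delay:
  i=0: min(500*4^0, 105960) = 500
  i=1: min(500*4^1, 105960) = 2000
  i=2: min(500*4^2, 105960) = 8000
  i=3: min(500*4^3, 105960) = 32000
  i=4: min(500*4^4, 105960) = 105960
  i=5: min(500*4^5, 105960) = 105960
  i=6: min(500*4^6, 105960) = 105960
  i=7: min(500*4^7, 105960) = 105960
  i=8: min(500*4^8, 105960) = 105960
  i=9: min(500*4^9, 105960) = 105960
  i=10: min(500*4^10, 105960) = 105960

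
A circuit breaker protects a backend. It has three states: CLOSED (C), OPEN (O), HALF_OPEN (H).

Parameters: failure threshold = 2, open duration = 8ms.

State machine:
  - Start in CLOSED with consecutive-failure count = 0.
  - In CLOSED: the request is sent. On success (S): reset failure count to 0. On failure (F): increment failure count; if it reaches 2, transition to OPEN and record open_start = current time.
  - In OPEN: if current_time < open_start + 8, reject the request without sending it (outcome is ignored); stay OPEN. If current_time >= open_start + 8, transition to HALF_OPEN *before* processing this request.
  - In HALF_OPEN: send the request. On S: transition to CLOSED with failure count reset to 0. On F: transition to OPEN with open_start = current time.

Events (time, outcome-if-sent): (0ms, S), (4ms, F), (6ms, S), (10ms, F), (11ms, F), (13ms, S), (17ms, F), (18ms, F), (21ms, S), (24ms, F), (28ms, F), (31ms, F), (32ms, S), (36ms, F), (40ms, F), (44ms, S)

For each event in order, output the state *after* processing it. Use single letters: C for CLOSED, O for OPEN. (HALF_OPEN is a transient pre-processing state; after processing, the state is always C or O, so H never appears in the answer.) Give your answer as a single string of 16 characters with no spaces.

State after each event:
  event#1 t=0ms outcome=S: state=CLOSED
  event#2 t=4ms outcome=F: state=CLOSED
  event#3 t=6ms outcome=S: state=CLOSED
  event#4 t=10ms outcome=F: state=CLOSED
  event#5 t=11ms outcome=F: state=OPEN
  event#6 t=13ms outcome=S: state=OPEN
  event#7 t=17ms outcome=F: state=OPEN
  event#8 t=18ms outcome=F: state=OPEN
  event#9 t=21ms outcome=S: state=CLOSED
  event#10 t=24ms outcome=F: state=CLOSED
  event#11 t=28ms outcome=F: state=OPEN
  event#12 t=31ms outcome=F: state=OPEN
  event#13 t=32ms outcome=S: state=OPEN
  event#14 t=36ms outcome=F: state=OPEN
  event#15 t=40ms outcome=F: state=OPEN
  event#16 t=44ms outcome=S: state=CLOSED

Answer: CCCCOOOOCCOOOOOC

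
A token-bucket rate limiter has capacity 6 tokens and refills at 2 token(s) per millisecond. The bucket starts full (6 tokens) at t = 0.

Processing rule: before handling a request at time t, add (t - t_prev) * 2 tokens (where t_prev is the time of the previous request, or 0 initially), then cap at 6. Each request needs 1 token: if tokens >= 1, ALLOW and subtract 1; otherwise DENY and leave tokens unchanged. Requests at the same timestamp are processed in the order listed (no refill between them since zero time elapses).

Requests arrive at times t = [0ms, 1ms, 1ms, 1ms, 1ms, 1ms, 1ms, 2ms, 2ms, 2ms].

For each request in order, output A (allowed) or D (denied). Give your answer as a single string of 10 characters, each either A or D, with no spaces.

Simulating step by step:
  req#1 t=0ms: ALLOW
  req#2 t=1ms: ALLOW
  req#3 t=1ms: ALLOW
  req#4 t=1ms: ALLOW
  req#5 t=1ms: ALLOW
  req#6 t=1ms: ALLOW
  req#7 t=1ms: ALLOW
  req#8 t=2ms: ALLOW
  req#9 t=2ms: ALLOW
  req#10 t=2ms: DENY

Answer: AAAAAAAAAD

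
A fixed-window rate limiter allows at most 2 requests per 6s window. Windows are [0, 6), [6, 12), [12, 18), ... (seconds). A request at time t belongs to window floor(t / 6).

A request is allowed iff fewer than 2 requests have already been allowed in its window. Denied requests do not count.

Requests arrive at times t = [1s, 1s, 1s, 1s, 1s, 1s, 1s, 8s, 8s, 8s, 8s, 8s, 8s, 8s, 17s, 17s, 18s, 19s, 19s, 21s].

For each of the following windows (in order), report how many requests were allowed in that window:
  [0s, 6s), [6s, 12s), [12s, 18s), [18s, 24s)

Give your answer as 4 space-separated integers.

Answer: 2 2 2 2

Derivation:
Processing requests:
  req#1 t=1s (window 0): ALLOW
  req#2 t=1s (window 0): ALLOW
  req#3 t=1s (window 0): DENY
  req#4 t=1s (window 0): DENY
  req#5 t=1s (window 0): DENY
  req#6 t=1s (window 0): DENY
  req#7 t=1s (window 0): DENY
  req#8 t=8s (window 1): ALLOW
  req#9 t=8s (window 1): ALLOW
  req#10 t=8s (window 1): DENY
  req#11 t=8s (window 1): DENY
  req#12 t=8s (window 1): DENY
  req#13 t=8s (window 1): DENY
  req#14 t=8s (window 1): DENY
  req#15 t=17s (window 2): ALLOW
  req#16 t=17s (window 2): ALLOW
  req#17 t=18s (window 3): ALLOW
  req#18 t=19s (window 3): ALLOW
  req#19 t=19s (window 3): DENY
  req#20 t=21s (window 3): DENY

Allowed counts by window: 2 2 2 2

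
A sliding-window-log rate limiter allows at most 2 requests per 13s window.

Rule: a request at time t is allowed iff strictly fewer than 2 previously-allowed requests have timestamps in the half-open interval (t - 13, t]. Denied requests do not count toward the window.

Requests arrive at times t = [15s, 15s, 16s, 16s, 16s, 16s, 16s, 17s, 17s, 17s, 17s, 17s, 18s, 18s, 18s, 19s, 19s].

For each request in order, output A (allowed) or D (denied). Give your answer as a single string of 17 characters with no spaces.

Answer: AADDDDDDDDDDDDDDD

Derivation:
Tracking allowed requests in the window:
  req#1 t=15s: ALLOW
  req#2 t=15s: ALLOW
  req#3 t=16s: DENY
  req#4 t=16s: DENY
  req#5 t=16s: DENY
  req#6 t=16s: DENY
  req#7 t=16s: DENY
  req#8 t=17s: DENY
  req#9 t=17s: DENY
  req#10 t=17s: DENY
  req#11 t=17s: DENY
  req#12 t=17s: DENY
  req#13 t=18s: DENY
  req#14 t=18s: DENY
  req#15 t=18s: DENY
  req#16 t=19s: DENY
  req#17 t=19s: DENY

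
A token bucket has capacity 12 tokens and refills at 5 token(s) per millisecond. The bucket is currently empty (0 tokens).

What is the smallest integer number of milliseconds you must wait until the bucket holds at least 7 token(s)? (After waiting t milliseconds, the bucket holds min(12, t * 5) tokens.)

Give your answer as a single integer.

Answer: 2

Derivation:
Need t * 5 >= 7, so t >= 7/5.
Smallest integer t = ceil(7/5) = 2.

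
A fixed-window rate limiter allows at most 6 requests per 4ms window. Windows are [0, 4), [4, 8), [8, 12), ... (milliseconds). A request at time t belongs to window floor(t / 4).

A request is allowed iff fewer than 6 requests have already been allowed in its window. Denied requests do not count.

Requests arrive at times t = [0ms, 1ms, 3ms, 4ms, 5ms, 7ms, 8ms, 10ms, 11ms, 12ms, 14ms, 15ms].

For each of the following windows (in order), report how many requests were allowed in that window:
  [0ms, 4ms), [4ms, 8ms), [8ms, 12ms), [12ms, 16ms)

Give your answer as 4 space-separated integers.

Answer: 3 3 3 3

Derivation:
Processing requests:
  req#1 t=0ms (window 0): ALLOW
  req#2 t=1ms (window 0): ALLOW
  req#3 t=3ms (window 0): ALLOW
  req#4 t=4ms (window 1): ALLOW
  req#5 t=5ms (window 1): ALLOW
  req#6 t=7ms (window 1): ALLOW
  req#7 t=8ms (window 2): ALLOW
  req#8 t=10ms (window 2): ALLOW
  req#9 t=11ms (window 2): ALLOW
  req#10 t=12ms (window 3): ALLOW
  req#11 t=14ms (window 3): ALLOW
  req#12 t=15ms (window 3): ALLOW

Allowed counts by window: 3 3 3 3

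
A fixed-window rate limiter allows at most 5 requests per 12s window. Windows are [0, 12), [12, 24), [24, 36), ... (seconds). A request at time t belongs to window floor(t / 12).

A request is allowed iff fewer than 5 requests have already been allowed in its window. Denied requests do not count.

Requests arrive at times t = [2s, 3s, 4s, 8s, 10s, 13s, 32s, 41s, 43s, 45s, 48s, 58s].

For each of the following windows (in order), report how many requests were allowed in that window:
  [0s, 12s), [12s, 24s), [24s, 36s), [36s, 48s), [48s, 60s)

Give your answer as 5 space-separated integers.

Processing requests:
  req#1 t=2s (window 0): ALLOW
  req#2 t=3s (window 0): ALLOW
  req#3 t=4s (window 0): ALLOW
  req#4 t=8s (window 0): ALLOW
  req#5 t=10s (window 0): ALLOW
  req#6 t=13s (window 1): ALLOW
  req#7 t=32s (window 2): ALLOW
  req#8 t=41s (window 3): ALLOW
  req#9 t=43s (window 3): ALLOW
  req#10 t=45s (window 3): ALLOW
  req#11 t=48s (window 4): ALLOW
  req#12 t=58s (window 4): ALLOW

Allowed counts by window: 5 1 1 3 2

Answer: 5 1 1 3 2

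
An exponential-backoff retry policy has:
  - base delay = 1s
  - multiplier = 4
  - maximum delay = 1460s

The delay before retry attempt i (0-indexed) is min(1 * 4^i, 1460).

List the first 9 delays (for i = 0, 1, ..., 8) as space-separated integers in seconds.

Computing each delay:
  i=0: min(1*4^0, 1460) = 1
  i=1: min(1*4^1, 1460) = 4
  i=2: min(1*4^2, 1460) = 16
  i=3: min(1*4^3, 1460) = 64
  i=4: min(1*4^4, 1460) = 256
  i=5: min(1*4^5, 1460) = 1024
  i=6: min(1*4^6, 1460) = 1460
  i=7: min(1*4^7, 1460) = 1460
  i=8: min(1*4^8, 1460) = 1460

Answer: 1 4 16 64 256 1024 1460 1460 1460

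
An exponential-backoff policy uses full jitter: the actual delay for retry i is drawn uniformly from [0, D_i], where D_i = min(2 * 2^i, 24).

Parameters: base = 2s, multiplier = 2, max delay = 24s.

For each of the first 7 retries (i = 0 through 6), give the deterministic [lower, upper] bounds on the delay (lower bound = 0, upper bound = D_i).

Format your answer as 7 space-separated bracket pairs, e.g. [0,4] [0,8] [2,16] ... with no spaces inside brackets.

Computing bounds per retry:
  i=0: D_i=min(2*2^0,24)=2, bounds=[0,2]
  i=1: D_i=min(2*2^1,24)=4, bounds=[0,4]
  i=2: D_i=min(2*2^2,24)=8, bounds=[0,8]
  i=3: D_i=min(2*2^3,24)=16, bounds=[0,16]
  i=4: D_i=min(2*2^4,24)=24, bounds=[0,24]
  i=5: D_i=min(2*2^5,24)=24, bounds=[0,24]
  i=6: D_i=min(2*2^6,24)=24, bounds=[0,24]

Answer: [0,2] [0,4] [0,8] [0,16] [0,24] [0,24] [0,24]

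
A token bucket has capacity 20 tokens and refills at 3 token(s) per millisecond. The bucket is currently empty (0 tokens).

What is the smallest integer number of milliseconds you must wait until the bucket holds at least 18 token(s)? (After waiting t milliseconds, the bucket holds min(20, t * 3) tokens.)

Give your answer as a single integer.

Answer: 6

Derivation:
Need t * 3 >= 18, so t >= 18/3.
Smallest integer t = ceil(18/3) = 6.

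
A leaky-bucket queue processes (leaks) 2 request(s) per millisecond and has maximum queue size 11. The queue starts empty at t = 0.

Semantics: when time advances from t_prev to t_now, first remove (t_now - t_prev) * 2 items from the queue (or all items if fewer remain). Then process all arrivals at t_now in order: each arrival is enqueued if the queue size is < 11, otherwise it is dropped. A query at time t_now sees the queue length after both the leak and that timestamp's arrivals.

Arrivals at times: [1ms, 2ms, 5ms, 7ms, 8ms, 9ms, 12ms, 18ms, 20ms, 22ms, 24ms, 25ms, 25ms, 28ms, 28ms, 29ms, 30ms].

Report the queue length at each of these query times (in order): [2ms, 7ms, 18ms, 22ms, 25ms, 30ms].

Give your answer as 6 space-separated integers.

Answer: 1 1 1 1 2 1

Derivation:
Queue lengths at query times:
  query t=2ms: backlog = 1
  query t=7ms: backlog = 1
  query t=18ms: backlog = 1
  query t=22ms: backlog = 1
  query t=25ms: backlog = 2
  query t=30ms: backlog = 1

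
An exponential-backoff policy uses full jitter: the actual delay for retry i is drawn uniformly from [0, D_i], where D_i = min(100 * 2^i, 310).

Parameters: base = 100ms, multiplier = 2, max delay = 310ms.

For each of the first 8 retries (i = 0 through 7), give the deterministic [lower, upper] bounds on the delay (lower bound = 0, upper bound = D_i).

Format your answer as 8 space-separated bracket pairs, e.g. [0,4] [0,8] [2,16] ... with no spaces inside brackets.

Answer: [0,100] [0,200] [0,310] [0,310] [0,310] [0,310] [0,310] [0,310]

Derivation:
Computing bounds per retry:
  i=0: D_i=min(100*2^0,310)=100, bounds=[0,100]
  i=1: D_i=min(100*2^1,310)=200, bounds=[0,200]
  i=2: D_i=min(100*2^2,310)=310, bounds=[0,310]
  i=3: D_i=min(100*2^3,310)=310, bounds=[0,310]
  i=4: D_i=min(100*2^4,310)=310, bounds=[0,310]
  i=5: D_i=min(100*2^5,310)=310, bounds=[0,310]
  i=6: D_i=min(100*2^6,310)=310, bounds=[0,310]
  i=7: D_i=min(100*2^7,310)=310, bounds=[0,310]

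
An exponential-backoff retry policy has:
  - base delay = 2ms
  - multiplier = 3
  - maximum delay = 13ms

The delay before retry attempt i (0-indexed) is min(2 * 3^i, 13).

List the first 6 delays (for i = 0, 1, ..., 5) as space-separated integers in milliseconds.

Computing each delay:
  i=0: min(2*3^0, 13) = 2
  i=1: min(2*3^1, 13) = 6
  i=2: min(2*3^2, 13) = 13
  i=3: min(2*3^3, 13) = 13
  i=4: min(2*3^4, 13) = 13
  i=5: min(2*3^5, 13) = 13

Answer: 2 6 13 13 13 13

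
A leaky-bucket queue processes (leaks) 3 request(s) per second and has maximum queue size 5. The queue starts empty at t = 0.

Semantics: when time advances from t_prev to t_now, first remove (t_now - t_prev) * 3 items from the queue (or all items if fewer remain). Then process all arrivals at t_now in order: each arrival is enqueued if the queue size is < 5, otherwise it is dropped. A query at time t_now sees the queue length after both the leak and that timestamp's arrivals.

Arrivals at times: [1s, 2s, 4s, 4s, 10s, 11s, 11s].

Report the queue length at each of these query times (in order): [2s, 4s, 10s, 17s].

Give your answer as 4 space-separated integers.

Queue lengths at query times:
  query t=2s: backlog = 1
  query t=4s: backlog = 2
  query t=10s: backlog = 1
  query t=17s: backlog = 0

Answer: 1 2 1 0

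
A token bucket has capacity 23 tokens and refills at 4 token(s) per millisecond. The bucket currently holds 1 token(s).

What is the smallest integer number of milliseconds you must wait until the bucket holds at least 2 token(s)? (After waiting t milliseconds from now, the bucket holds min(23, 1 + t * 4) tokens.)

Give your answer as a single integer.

Need 1 + t * 4 >= 2, so t >= 1/4.
Smallest integer t = ceil(1/4) = 1.

Answer: 1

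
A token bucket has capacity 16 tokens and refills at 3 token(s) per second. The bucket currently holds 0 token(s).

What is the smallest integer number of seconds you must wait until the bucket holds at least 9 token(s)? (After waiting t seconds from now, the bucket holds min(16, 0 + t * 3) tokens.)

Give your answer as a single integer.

Need 0 + t * 3 >= 9, so t >= 9/3.
Smallest integer t = ceil(9/3) = 3.

Answer: 3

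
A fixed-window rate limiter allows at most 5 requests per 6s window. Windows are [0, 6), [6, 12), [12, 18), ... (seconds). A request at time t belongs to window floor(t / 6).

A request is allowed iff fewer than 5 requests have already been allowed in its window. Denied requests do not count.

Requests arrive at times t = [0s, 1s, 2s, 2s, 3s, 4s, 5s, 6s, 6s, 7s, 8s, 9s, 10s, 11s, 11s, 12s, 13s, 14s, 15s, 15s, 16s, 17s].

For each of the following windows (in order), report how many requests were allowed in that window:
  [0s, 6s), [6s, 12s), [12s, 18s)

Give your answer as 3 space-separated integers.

Answer: 5 5 5

Derivation:
Processing requests:
  req#1 t=0s (window 0): ALLOW
  req#2 t=1s (window 0): ALLOW
  req#3 t=2s (window 0): ALLOW
  req#4 t=2s (window 0): ALLOW
  req#5 t=3s (window 0): ALLOW
  req#6 t=4s (window 0): DENY
  req#7 t=5s (window 0): DENY
  req#8 t=6s (window 1): ALLOW
  req#9 t=6s (window 1): ALLOW
  req#10 t=7s (window 1): ALLOW
  req#11 t=8s (window 1): ALLOW
  req#12 t=9s (window 1): ALLOW
  req#13 t=10s (window 1): DENY
  req#14 t=11s (window 1): DENY
  req#15 t=11s (window 1): DENY
  req#16 t=12s (window 2): ALLOW
  req#17 t=13s (window 2): ALLOW
  req#18 t=14s (window 2): ALLOW
  req#19 t=15s (window 2): ALLOW
  req#20 t=15s (window 2): ALLOW
  req#21 t=16s (window 2): DENY
  req#22 t=17s (window 2): DENY

Allowed counts by window: 5 5 5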